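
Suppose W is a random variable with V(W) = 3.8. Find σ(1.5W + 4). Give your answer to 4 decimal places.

2.9240

V(1.5W + 4) = (1.5)²·3.8 = 8.55
σ(1.5W + 4) = √8.55 ≈ 2.9240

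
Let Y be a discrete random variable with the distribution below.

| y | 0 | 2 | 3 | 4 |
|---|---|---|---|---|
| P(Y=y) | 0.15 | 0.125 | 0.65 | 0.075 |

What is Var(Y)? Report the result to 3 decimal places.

1.300

E[Y] = (0)(0.15) + (2)(0.125) + (3)(0.65) + (4)(0.075) = 2.5
E[Y²] = (0)²(0.15) + (2)²(0.125) + (3)²(0.65) + (4)²(0.075) = 7.55
Var(Y) = E[Y²] − (E[Y])² = 7.55 − (2.5)² = 1.3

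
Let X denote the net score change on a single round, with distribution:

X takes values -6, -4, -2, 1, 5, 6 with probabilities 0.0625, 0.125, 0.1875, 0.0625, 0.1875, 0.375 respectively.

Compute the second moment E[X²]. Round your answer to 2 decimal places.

E[X²] = (-6)²(0.0625) + (-4)²(0.125) + (-2)²(0.1875) + (1)²(0.0625) + (5)²(0.1875) + (6)²(0.375) = 23.25

23.25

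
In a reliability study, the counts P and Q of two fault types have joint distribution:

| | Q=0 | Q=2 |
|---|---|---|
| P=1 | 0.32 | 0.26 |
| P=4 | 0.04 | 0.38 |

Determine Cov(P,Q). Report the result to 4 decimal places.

E[P] = 2.26,  E[Q] = 1.28
E[PQ] = 3.56
Cov(P,Q) = E[PQ] − E[P]E[Q] = 3.56 − (2.26)(1.28) = 0.6672

0.6672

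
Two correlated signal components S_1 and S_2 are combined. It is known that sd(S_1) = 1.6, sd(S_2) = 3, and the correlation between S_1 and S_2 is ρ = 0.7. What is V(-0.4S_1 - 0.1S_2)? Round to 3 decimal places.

V(S_1) = (1.6)² = 2.56;  V(S_2) = (3)² = 9
Cov(S_1,S_2) = ρ·sd(S_1)·sd(S_2) = 0.7·1.6·3 = 3.36
V(-0.4S_1 - 0.1S_2) = (-0.4)²·V(S_1) + (-0.1)²·V(S_2) + 2·(-0.4)·(-0.1)·Cov(S_1,S_2)
= 0.16·2.56 + 0.01·9 + 0.08·3.36 = 0.7684

0.768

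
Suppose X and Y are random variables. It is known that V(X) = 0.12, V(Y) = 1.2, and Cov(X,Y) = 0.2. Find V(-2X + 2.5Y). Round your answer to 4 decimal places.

V(-2X + 2.5Y) = (-2)²·V(X) + (2.5)²·V(Y) + 2·(-2)·(2.5)·Cov(X,Y)
= 4·0.12 + 6.25·1.2 + -10·0.2 = 5.98

5.9800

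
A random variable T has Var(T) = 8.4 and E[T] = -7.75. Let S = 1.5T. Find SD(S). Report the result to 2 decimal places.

Var(1.5T) = (1.5)²·8.4 = 18.9
SD(S) = √18.9 ≈ 4.35

4.35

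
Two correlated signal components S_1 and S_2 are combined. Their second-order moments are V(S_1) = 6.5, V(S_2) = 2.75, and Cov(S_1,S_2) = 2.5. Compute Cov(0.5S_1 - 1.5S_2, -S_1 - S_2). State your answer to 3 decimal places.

3.375

Cov(0.5S_1 - 1.5S_2, -S_1 - S_2) = (0.5)(-1)V(S_1) + (-1.5)(-1)V(S_2) + [(0.5)(-1) + (-1.5)(-1)]Cov(S_1,S_2)
= -0.5·6.5 + 1.5·2.75 + 1·2.5 = 3.375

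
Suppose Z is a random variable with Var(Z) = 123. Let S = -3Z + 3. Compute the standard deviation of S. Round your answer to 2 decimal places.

33.27

Var(-3Z + 3) = (-3)²·123 = 1107
SD(S) = √1107 ≈ 33.27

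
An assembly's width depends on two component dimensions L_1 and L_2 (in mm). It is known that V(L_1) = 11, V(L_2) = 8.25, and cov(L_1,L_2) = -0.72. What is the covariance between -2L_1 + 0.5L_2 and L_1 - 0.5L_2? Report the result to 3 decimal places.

cov(-2L_1 + 0.5L_2, L_1 - 0.5L_2) = (-2)(1)V(L_1) + (0.5)(-0.5)V(L_2) + [(-2)(-0.5) + (0.5)(1)]cov(L_1,L_2)
= -2·11 + -0.25·8.25 + 1.5·-0.72 = -25.1425

-25.143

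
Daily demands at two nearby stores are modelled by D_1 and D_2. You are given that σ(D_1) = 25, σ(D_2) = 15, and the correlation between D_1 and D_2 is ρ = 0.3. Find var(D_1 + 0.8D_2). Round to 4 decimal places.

var(D_1) = (25)² = 625;  var(D_2) = (15)² = 225
Cov(D_1,D_2) = ρ·σ(D_1)·σ(D_2) = 0.3·25·15 = 112.5
var(D_1 + 0.8D_2) = (1)²·var(D_1) + (0.8)²·var(D_2) + 2·(1)·(0.8)·Cov(D_1,D_2)
= 1·625 + 0.64·225 + 1.6·112.5 = 949

949.0000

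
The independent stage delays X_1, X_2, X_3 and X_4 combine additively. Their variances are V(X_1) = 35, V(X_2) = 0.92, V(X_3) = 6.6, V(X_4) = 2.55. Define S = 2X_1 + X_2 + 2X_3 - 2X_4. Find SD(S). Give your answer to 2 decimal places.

By independence, V(S) = (2)²V(X_1) + (1)²V(X_2) + (2)²V(X_3) + (-2)²V(X_4)
= (2)²·35 + (1)²·0.92 + (2)²·6.6 + (-2)²·2.55 = 177.52
SD(S) = √177.52 ≈ 13.32

13.32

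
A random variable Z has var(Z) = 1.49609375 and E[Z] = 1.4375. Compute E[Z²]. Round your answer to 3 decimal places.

3.563

E[Z²] = var(Z) + (E[Z])² = 1.49609375 + (1.4375)² = 3.5625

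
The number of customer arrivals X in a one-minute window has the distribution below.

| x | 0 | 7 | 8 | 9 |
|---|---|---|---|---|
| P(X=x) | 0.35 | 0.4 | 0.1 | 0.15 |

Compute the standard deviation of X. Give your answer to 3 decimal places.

3.694

E[X] = (0)(0.35) + (7)(0.4) + (8)(0.1) + (9)(0.15) = 4.95
E[X²] = (0)²(0.35) + (7)²(0.4) + (8)²(0.1) + (9)²(0.15) = 38.15
Var(X) = E[X²] − (E[X])² = 38.15 − (4.95)² = 13.6475
sd(X) = √13.6475 ≈ 3.694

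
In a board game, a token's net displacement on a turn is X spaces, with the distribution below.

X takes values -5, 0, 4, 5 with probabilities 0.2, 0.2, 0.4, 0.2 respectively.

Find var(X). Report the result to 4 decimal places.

E[X] = (-5)(0.2) + (0)(0.2) + (4)(0.4) + (5)(0.2) = 1.6
E[X²] = (-5)²(0.2) + (0)²(0.2) + (4)²(0.4) + (5)²(0.2) = 16.4
var(X) = E[X²] − (E[X])² = 16.4 − (1.6)² = 13.84

13.8400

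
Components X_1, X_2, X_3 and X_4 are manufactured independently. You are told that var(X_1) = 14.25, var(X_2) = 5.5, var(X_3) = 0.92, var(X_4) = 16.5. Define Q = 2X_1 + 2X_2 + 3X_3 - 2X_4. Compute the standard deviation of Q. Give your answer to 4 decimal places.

12.3806

By independence, var(Q) = (2)²var(X_1) + (2)²var(X_2) + (3)²var(X_3) + (-2)²var(X_4)
= (2)²·14.25 + (2)²·5.5 + (3)²·0.92 + (-2)²·16.5 = 153.28
sd(Q) = √153.28 ≈ 12.3806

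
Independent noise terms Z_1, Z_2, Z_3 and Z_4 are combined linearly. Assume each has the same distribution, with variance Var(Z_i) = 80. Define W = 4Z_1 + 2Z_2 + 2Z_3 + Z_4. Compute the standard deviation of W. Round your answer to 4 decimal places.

By independence, Var(W) = (4)²Var(Z_1) + (2)²Var(Z_2) + (2)²Var(Z_3) + (1)²Var(Z_4)
= (4)²·80 + (2)²·80 + (2)²·80 + (1)²·80 = 2000
sd(W) = √2000 ≈ 44.7214

44.7214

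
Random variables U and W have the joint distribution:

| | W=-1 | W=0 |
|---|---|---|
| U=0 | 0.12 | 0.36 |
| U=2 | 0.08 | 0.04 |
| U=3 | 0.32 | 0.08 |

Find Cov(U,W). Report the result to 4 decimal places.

E[U] = 1.44,  E[W] = -0.52
E[UW] = -1.12
Cov(U,W) = E[UW] − E[U]E[W] = -1.12 − (1.44)(-0.52) = -0.3712

-0.3712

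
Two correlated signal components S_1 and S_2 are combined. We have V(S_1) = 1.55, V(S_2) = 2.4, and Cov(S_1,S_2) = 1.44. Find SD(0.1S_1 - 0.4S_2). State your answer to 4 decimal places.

0.5332

V(0.1S_1 - 0.4S_2) = (0.1)²·V(S_1) + (-0.4)²·V(S_2) + 2·(0.1)·(-0.4)·Cov(S_1,S_2)
= 0.01·1.55 + 0.16·2.4 + -0.08·1.44 = 0.2843
SD(0.1S_1 - 0.4S_2) = √0.2843 ≈ 0.5332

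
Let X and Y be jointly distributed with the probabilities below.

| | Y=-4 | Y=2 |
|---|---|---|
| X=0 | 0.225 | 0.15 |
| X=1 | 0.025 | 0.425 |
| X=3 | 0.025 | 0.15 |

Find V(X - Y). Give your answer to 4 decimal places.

E[X] = 0.975,  E[Y] = 0.35,  E[XY] = 1.35
V(X) = 2.025 − (0.975)² = 1.074375;  V(Y) = 7.3 − (0.35)² = 7.1775
Cov(X,Y) = 1.35 − (0.975)(0.35) = 1.00875
V(X - Y) = (1)²·1.074375 + (-1)²·7.1775 + 2·(1)·(-1)·1.00875 = 6.234375

6.2344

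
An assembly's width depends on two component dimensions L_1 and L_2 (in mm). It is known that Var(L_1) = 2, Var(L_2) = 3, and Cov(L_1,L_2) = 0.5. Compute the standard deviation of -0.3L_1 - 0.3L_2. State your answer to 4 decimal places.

0.7348

Var(-0.3L_1 - 0.3L_2) = (-0.3)²·Var(L_1) + (-0.3)²·Var(L_2) + 2·(-0.3)·(-0.3)·Cov(L_1,L_2)
= 0.09·2 + 0.09·3 + 0.18·0.5 = 0.54
SD(-0.3L_1 - 0.3L_2) = √0.54 ≈ 0.7348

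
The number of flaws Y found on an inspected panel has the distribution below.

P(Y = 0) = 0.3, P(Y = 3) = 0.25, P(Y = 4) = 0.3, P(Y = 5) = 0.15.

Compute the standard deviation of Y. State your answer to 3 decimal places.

1.873

E[Y] = (0)(0.3) + (3)(0.25) + (4)(0.3) + (5)(0.15) = 2.7
E[Y²] = (0)²(0.3) + (3)²(0.25) + (4)²(0.3) + (5)²(0.15) = 10.8
Var(Y) = E[Y²] − (E[Y])² = 10.8 − (2.7)² = 3.51
σ(Y) = √3.51 ≈ 1.873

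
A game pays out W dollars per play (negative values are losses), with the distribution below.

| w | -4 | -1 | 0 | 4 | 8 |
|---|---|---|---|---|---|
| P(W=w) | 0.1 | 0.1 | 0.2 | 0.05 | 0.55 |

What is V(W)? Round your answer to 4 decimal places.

20.8900

E[W] = (-4)(0.1) + (-1)(0.1) + (0)(0.2) + (4)(0.05) + (8)(0.55) = 4.1
E[W²] = (-4)²(0.1) + (-1)²(0.1) + (0)²(0.2) + (4)²(0.05) + (8)²(0.55) = 37.7
V(W) = E[W²] − (E[W])² = 37.7 − (4.1)² = 20.89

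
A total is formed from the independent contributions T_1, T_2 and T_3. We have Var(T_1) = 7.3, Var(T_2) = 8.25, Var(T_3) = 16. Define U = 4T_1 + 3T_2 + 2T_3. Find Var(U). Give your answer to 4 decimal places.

255.0500

By independence, Var(U) = (4)²Var(T_1) + (3)²Var(T_2) + (2)²Var(T_3)
= (4)²·7.3 + (3)²·8.25 + (2)²·16 = 255.05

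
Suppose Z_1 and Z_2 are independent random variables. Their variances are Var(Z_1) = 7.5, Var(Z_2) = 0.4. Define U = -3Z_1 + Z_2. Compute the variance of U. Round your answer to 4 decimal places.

67.9000

By independence, Var(U) = (-3)²Var(Z_1) + (1)²Var(Z_2)
= (-3)²·7.5 + (1)²·0.4 = 67.9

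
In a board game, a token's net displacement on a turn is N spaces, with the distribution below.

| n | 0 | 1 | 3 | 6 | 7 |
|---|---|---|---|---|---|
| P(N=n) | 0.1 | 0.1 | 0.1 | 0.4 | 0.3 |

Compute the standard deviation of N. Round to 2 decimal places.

E[N] = (0)(0.1) + (1)(0.1) + (3)(0.1) + (6)(0.4) + (7)(0.3) = 4.9
E[N²] = (0)²(0.1) + (1)²(0.1) + (3)²(0.1) + (6)²(0.4) + (7)²(0.3) = 30.1
V(N) = E[N²] − (E[N])² = 30.1 − (4.9)² = 6.09
SD(N) = √6.09 ≈ 2.47

2.47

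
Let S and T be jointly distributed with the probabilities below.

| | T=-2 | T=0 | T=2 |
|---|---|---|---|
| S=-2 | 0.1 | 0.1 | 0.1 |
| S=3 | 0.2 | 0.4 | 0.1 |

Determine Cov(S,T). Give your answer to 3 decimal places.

E[S] = 1.5,  E[T] = -0.2
E[ST] = -0.6
Cov(S,T) = E[ST] − E[S]E[T] = -0.6 − (1.5)(-0.2) = -0.3

-0.300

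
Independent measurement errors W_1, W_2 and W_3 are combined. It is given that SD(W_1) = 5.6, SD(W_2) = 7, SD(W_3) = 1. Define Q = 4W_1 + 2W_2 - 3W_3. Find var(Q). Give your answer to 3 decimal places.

var(W_1) = 31.36, var(W_2) = 49, var(W_3) = 1
By independence, var(Q) = (4)²var(W_1) + (2)²var(W_2) + (-3)²var(W_3)
= (4)²·31.36 + (2)²·49 + (-3)²·1 = 706.76

706.760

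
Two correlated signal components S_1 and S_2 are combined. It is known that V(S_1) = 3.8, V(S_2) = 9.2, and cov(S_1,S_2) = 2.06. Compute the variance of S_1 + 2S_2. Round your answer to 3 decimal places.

V(S_1 + 2S_2) = (1)²·V(S_1) + (2)²·V(S_2) + 2·(1)·(2)·cov(S_1,S_2)
= 1·3.8 + 4·9.2 + 4·2.06 = 48.84

48.840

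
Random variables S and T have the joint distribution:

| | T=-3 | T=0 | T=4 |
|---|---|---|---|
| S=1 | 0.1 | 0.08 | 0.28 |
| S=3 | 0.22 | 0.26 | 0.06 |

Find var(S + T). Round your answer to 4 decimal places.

E[S] = 2.08,  E[T] = 0.4,  E[ST] = -0.44
var(S) = 5.32 − (2.08)² = 0.9936;  var(T) = 8.32 − (0.4)² = 8.16
cov(S,T) = -0.44 − (2.08)(0.4) = -1.272
var(S + T) = (1)²·0.9936 + (1)²·8.16 + 2·(1)·(1)·-1.272 = 6.6096

6.6096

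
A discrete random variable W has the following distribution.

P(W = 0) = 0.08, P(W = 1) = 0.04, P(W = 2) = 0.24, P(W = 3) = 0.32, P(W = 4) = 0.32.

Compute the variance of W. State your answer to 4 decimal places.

1.3824

E[W] = (0)(0.08) + (1)(0.04) + (2)(0.24) + (3)(0.32) + (4)(0.32) = 2.76
E[W²] = (0)²(0.08) + (1)²(0.04) + (2)²(0.24) + (3)²(0.32) + (4)²(0.32) = 9
var(W) = E[W²] − (E[W])² = 9 − (2.76)² = 1.3824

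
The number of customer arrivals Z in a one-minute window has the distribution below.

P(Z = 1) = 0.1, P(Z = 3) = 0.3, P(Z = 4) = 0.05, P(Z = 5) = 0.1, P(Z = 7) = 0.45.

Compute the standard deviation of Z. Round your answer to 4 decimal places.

E[Z] = (1)(0.1) + (3)(0.3) + (4)(0.05) + (5)(0.1) + (7)(0.45) = 4.85
E[Z²] = (1)²(0.1) + (3)²(0.3) + (4)²(0.05) + (5)²(0.1) + (7)²(0.45) = 28.15
var(Z) = E[Z²] − (E[Z])² = 28.15 − (4.85)² = 4.6275
SD(Z) = √4.6275 ≈ 2.1512

2.1512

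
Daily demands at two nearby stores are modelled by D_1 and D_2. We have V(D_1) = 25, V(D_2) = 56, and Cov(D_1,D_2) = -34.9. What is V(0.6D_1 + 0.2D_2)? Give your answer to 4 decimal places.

2.8640

V(0.6D_1 + 0.2D_2) = (0.6)²·V(D_1) + (0.2)²·V(D_2) + 2·(0.6)·(0.2)·Cov(D_1,D_2)
= 0.36·25 + 0.04·56 + 0.24·-34.9 = 2.864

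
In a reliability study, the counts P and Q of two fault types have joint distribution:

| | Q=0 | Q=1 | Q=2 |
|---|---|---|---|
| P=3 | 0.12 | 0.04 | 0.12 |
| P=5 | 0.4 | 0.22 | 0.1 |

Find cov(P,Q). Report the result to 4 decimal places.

-0.1680

E[P] = 4.44,  E[Q] = 0.7
E[PQ] = 2.94
cov(P,Q) = E[PQ] − E[P]E[Q] = 2.94 − (4.44)(0.7) = -0.168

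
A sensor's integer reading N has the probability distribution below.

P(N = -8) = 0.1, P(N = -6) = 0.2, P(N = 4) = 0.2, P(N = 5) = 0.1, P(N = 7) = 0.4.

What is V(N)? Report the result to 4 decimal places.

E[N] = (-8)(0.1) + (-6)(0.2) + (4)(0.2) + (5)(0.1) + (7)(0.4) = 2.1
E[N²] = (-8)²(0.1) + (-6)²(0.2) + (4)²(0.2) + (5)²(0.1) + (7)²(0.4) = 38.9
V(N) = E[N²] − (E[N])² = 38.9 − (2.1)² = 34.49

34.4900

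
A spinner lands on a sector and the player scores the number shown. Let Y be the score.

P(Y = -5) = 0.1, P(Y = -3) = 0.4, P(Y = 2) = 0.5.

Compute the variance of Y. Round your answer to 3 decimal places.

7.610

E[Y] = (-5)(0.1) + (-3)(0.4) + (2)(0.5) = -0.7
E[Y²] = (-5)²(0.1) + (-3)²(0.4) + (2)²(0.5) = 8.1
V(Y) = E[Y²] − (E[Y])² = 8.1 − (-0.7)² = 7.61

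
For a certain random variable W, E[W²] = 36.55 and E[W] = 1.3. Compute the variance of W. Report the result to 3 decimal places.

34.860

V(W) = 36.55 − (1.3)² = 34.86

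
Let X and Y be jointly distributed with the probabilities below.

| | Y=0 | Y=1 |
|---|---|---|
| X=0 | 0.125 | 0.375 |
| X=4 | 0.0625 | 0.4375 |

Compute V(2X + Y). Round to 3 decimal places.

E[X] = 2,  E[Y] = 0.8125,  E[XY] = 1.75
V(X) = 8 − (2)² = 4;  V(Y) = 0.8125 − (0.8125)² = 0.15234375
cov(X,Y) = 1.75 − (2)(0.8125) = 0.125
V(2X + Y) = (2)²·4 + (1)²·0.15234375 + 2·(2)·(1)·0.125 = 16.65234375

16.652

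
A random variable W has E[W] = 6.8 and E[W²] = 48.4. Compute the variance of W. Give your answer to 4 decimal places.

2.1600

Var(W) = 48.4 − (6.8)² = 2.16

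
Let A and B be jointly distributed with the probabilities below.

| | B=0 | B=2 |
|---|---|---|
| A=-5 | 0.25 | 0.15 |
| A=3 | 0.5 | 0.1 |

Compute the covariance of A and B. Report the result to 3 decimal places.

E[A] = -0.2,  E[B] = 0.5
E[AB] = -0.9
Cov(A,B) = E[AB] − E[A]E[B] = -0.9 − (-0.2)(0.5) = -0.8

-0.800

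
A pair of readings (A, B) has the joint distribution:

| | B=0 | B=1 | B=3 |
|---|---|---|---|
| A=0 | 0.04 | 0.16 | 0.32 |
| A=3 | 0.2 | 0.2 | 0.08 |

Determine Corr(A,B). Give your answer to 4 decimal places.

-0.5003

E[A] = 1.44,  E[B] = 1.56
E[AB] = 1.32
Cov(A,B) = E[AB] − E[A]E[B] = 1.32 − (1.44)(1.56) = -0.9264
Var(A) = 2.2464,  Var(B) = 1.5264
ρ = -0.9264 / √(2.2464·1.5264) ≈ -0.5003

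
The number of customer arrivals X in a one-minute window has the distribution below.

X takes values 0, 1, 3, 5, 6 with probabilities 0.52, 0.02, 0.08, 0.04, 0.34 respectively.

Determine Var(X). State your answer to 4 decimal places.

E[X] = (0)(0.52) + (1)(0.02) + (3)(0.08) + (5)(0.04) + (6)(0.34) = 2.5
E[X²] = (0)²(0.52) + (1)²(0.02) + (3)²(0.08) + (5)²(0.04) + (6)²(0.34) = 13.98
Var(X) = E[X²] − (E[X])² = 13.98 − (2.5)² = 7.73

7.7300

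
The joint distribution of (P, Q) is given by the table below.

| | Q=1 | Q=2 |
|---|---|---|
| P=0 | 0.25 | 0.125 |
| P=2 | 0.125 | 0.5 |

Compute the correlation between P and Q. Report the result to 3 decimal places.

0.467

E[P] = 1.25,  E[Q] = 1.625
E[PQ] = 2.25
Cov(P,Q) = E[PQ] − E[P]E[Q] = 2.25 − (1.25)(1.625) = 0.21875
Var(P) = 0.9375,  Var(Q) = 0.234375
ρ = 0.21875 / √(0.9375·0.234375) ≈ 0.467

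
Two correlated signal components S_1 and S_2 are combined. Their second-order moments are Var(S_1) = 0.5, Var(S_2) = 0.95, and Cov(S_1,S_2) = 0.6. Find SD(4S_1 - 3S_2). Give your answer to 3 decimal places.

1.466

Var(4S_1 - 3S_2) = (4)²·Var(S_1) + (-3)²·Var(S_2) + 2·(4)·(-3)·Cov(S_1,S_2)
= 16·0.5 + 9·0.95 + -24·0.6 = 2.15
SD(4S_1 - 3S_2) = √2.15 ≈ 1.466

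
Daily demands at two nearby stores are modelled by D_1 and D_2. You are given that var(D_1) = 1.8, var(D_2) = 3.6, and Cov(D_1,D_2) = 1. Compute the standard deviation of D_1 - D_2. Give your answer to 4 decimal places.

var(D_1 - D_2) = (1)²·var(D_1) + (-1)²·var(D_2) + 2·(1)·(-1)·Cov(D_1,D_2)
= 1·1.8 + 1·3.6 + -2·1 = 3.4
sd(D_1 - D_2) = √3.4 ≈ 1.8439

1.8439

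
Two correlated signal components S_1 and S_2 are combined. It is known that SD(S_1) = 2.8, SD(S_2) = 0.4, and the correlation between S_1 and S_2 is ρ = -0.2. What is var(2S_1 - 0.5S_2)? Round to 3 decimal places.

var(S_1) = (2.8)² = 7.84;  var(S_2) = (0.4)² = 0.16
Cov(S_1,S_2) = ρ·SD(S_1)·SD(S_2) = -0.2·2.8·0.4 = -0.224
var(2S_1 - 0.5S_2) = (2)²·var(S_1) + (-0.5)²·var(S_2) + 2·(2)·(-0.5)·Cov(S_1,S_2)
= 4·7.84 + 0.25·0.16 + -2·-0.224 = 31.848

31.848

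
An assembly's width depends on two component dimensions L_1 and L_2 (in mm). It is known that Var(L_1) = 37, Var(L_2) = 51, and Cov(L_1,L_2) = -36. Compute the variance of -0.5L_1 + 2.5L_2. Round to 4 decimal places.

418.0000

Var(-0.5L_1 + 2.5L_2) = (-0.5)²·Var(L_1) + (2.5)²·Var(L_2) + 2·(-0.5)·(2.5)·Cov(L_1,L_2)
= 0.25·37 + 6.25·51 + -2.5·-36 = 418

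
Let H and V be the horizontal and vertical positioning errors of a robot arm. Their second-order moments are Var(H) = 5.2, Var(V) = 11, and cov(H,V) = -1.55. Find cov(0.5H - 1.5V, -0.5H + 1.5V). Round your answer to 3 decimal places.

-28.375

cov(0.5H - 1.5V, -0.5H + 1.5V) = (0.5)(-0.5)Var(H) + (-1.5)(1.5)Var(V) + [(0.5)(1.5) + (-1.5)(-0.5)]cov(H,V)
= -0.25·5.2 + -2.25·11 + 1.5·-1.55 = -28.375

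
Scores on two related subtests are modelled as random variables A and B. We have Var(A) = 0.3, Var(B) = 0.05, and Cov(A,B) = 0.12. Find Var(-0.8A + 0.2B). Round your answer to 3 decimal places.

0.156

Var(-0.8A + 0.2B) = (-0.8)²·Var(A) + (0.2)²·Var(B) + 2·(-0.8)·(0.2)·Cov(A,B)
= 0.64·0.3 + 0.04·0.05 + -0.32·0.12 = 0.1556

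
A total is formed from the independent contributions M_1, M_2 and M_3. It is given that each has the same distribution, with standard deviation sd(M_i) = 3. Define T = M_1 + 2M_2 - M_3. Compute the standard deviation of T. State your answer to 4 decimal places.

7.3485

Var(M_i) = (3)² = 9
By independence, Var(T) = (1)²Var(M_1) + (2)²Var(M_2) + (-1)²Var(M_3)
= (1)²·9 + (2)²·9 + (-1)²·9 = 54
sd(T) = √54 ≈ 7.3485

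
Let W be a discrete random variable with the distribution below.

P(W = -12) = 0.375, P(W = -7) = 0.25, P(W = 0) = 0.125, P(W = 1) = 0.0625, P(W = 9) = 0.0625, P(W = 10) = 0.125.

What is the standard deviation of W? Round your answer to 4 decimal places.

E[W] = (-12)(0.375) + (-7)(0.25) + (0)(0.125) + (1)(0.0625) + (9)(0.0625) + (10)(0.125) = -4.375
E[W²] = (-12)²(0.375) + (-7)²(0.25) + (0)²(0.125) + (1)²(0.0625) + (9)²(0.0625) + (10)²(0.125) = 83.875
Var(W) = E[W²] − (E[W])² = 83.875 − (-4.375)² = 64.734375
SD(W) = √64.734375 ≈ 8.0458

8.0458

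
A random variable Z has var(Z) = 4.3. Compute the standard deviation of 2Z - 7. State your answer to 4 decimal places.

var(2Z - 7) = (2)²·4.3 = 17.2
SD(2Z - 7) = √17.2 ≈ 4.1473

4.1473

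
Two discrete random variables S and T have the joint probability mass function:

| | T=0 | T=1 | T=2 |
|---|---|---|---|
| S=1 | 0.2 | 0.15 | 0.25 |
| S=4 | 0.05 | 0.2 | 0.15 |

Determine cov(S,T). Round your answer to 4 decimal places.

E[S] = 2.2,  E[T] = 1.15
E[ST] = 2.65
cov(S,T) = E[ST] − E[S]E[T] = 2.65 − (2.2)(1.15) = 0.12

0.1200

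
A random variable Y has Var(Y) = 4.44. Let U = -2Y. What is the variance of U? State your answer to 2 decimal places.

17.76

Var(-2Y) = (-2)²·Var(Y) = 4·4.44 = 17.76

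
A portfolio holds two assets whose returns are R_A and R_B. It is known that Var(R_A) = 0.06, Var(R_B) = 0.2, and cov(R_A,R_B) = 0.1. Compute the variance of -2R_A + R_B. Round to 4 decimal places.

0.0400

Var(-2R_A + R_B) = (-2)²·Var(R_A) + (1)²·Var(R_B) + 2·(-2)·(1)·cov(R_A,R_B)
= 4·0.06 + 1·0.2 + -4·0.1 = 0.04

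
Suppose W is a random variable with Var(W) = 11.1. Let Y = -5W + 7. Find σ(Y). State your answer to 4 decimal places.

16.6583

Var(-5W + 7) = (-5)²·11.1 = 277.5
σ(Y) = √277.5 ≈ 16.6583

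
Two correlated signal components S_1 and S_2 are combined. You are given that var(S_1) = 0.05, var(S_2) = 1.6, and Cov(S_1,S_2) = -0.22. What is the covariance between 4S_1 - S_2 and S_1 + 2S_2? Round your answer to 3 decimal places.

Cov(4S_1 - S_2, S_1 + 2S_2) = (4)(1)var(S_1) + (-1)(2)var(S_2) + [(4)(2) + (-1)(1)]Cov(S_1,S_2)
= 4·0.05 + -2·1.6 + 7·-0.22 = -4.54

-4.540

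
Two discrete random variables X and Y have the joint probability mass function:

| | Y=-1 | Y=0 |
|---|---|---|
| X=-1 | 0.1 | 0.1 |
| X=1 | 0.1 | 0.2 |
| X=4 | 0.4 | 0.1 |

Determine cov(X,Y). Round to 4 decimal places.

E[X] = 2.1,  E[Y] = -0.6
E[XY] = -1.6
cov(X,Y) = E[XY] − E[X]E[Y] = -1.6 − (2.1)(-0.6) = -0.34

-0.3400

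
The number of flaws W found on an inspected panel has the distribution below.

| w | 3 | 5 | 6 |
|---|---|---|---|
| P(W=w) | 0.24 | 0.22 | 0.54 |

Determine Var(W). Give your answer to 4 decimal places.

E[W] = (3)(0.24) + (5)(0.22) + (6)(0.54) = 5.06
E[W²] = (3)²(0.24) + (5)²(0.22) + (6)²(0.54) = 27.1
Var(W) = E[W²] − (E[W])² = 27.1 − (5.06)² = 1.4964

1.4964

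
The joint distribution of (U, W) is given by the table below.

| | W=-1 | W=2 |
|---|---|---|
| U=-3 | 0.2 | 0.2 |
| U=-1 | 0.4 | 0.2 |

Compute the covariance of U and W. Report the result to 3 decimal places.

E[U] = -1.8,  E[W] = 0.2
E[UW] = -0.6
Cov(U,W) = E[UW] − E[U]E[W] = -0.6 − (-1.8)(0.2) = -0.24

-0.240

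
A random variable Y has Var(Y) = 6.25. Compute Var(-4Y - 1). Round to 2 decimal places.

100.00

Var(-4Y - 1) = (-4)²·Var(Y) = 16·6.25 = 100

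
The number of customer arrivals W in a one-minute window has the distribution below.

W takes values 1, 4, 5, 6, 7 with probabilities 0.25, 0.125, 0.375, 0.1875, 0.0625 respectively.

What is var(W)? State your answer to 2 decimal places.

3.90

E[W] = (1)(0.25) + (4)(0.125) + (5)(0.375) + (6)(0.1875) + (7)(0.0625) = 4.1875
E[W²] = (1)²(0.25) + (4)²(0.125) + (5)²(0.375) + (6)²(0.1875) + (7)²(0.0625) = 21.4375
var(W) = E[W²] − (E[W])² = 21.4375 − (4.1875)² = 3.90234375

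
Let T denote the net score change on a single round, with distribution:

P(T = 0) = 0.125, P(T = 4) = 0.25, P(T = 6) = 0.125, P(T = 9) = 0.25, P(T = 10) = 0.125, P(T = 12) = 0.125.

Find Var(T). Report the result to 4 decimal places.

E[T] = (0)(0.125) + (4)(0.25) + (6)(0.125) + (9)(0.25) + (10)(0.125) + (12)(0.125) = 6.75
E[T²] = (0)²(0.125) + (4)²(0.25) + (6)²(0.125) + (9)²(0.25) + (10)²(0.125) + (12)²(0.125) = 59.25
Var(T) = E[T²] − (E[T])² = 59.25 − (6.75)² = 13.6875

13.6875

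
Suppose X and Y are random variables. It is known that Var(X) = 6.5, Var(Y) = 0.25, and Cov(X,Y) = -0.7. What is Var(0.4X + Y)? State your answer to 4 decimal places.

Var(0.4X + Y) = (0.4)²·Var(X) + (1)²·Var(Y) + 2·(0.4)·(1)·Cov(X,Y)
= 0.16·6.5 + 1·0.25 + 0.8·-0.7 = 0.73

0.7300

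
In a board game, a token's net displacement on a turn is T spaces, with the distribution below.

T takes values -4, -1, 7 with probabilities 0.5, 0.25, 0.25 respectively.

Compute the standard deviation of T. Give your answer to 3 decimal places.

4.500

E[T] = (-4)(0.5) + (-1)(0.25) + (7)(0.25) = -0.5
E[T²] = (-4)²(0.5) + (-1)²(0.25) + (7)²(0.25) = 20.5
V(T) = E[T²] − (E[T])² = 20.5 − (-0.5)² = 20.25
SD(T) = √20.25 ≈ 4.500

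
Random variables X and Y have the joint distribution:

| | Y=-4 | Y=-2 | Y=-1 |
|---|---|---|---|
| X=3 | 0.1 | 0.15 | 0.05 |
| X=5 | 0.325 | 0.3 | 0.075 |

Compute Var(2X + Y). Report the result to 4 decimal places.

E[X] = 4.4,  E[Y] = -2.725,  E[XY] = -12.125
Var(X) = 20.2 − (4.4)² = 0.84;  Var(Y) = 8.725 − (-2.725)² = 1.299375
cov(X,Y) = -12.125 − (4.4)(-2.725) = -0.135
Var(2X + Y) = (2)²·0.84 + (1)²·1.299375 + 2·(2)·(1)·-0.135 = 4.119375

4.1194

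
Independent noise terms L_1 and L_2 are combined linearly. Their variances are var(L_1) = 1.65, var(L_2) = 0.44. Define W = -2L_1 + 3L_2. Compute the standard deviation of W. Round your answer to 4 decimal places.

By independence, var(W) = (-2)²var(L_1) + (3)²var(L_2)
= (-2)²·1.65 + (3)²·0.44 = 10.56
SD(W) = √10.56 ≈ 3.2496

3.2496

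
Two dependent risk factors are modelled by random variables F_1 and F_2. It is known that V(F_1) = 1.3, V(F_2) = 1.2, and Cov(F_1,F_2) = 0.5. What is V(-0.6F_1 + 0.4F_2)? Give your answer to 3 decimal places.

0.420

V(-0.6F_1 + 0.4F_2) = (-0.6)²·V(F_1) + (0.4)²·V(F_2) + 2·(-0.6)·(0.4)·Cov(F_1,F_2)
= 0.36·1.3 + 0.16·1.2 + -0.48·0.5 = 0.42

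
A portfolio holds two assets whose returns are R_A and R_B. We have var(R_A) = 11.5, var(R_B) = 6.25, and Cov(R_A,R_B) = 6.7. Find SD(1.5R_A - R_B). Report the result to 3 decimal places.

var(1.5R_A - R_B) = (1.5)²·var(R_A) + (-1)²·var(R_B) + 2·(1.5)·(-1)·Cov(R_A,R_B)
= 2.25·11.5 + 1·6.25 + -3·6.7 = 12.025
SD(1.5R_A - R_B) = √12.025 ≈ 3.468

3.468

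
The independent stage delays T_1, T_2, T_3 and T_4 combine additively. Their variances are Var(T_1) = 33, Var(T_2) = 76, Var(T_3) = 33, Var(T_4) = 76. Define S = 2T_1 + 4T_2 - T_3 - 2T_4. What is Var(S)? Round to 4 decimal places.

By independence, Var(S) = (2)²Var(T_1) + (4)²Var(T_2) + (-1)²Var(T_3) + (-2)²Var(T_4)
= (2)²·33 + (4)²·76 + (-1)²·33 + (-2)²·76 = 1685

1685.0000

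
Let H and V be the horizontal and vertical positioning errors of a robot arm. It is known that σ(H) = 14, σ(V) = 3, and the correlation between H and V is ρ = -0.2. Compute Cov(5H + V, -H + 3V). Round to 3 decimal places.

-1070.600

var(H) = (14)² = 196;  var(V) = (3)² = 9
Cov(H,V) = ρ·σ(H)·σ(V) = -0.2·14·3 = -8.4
Cov(5H + V, -H + 3V) = (5)(-1)var(H) + (1)(3)var(V) + [(5)(3) + (1)(-1)]Cov(H,V)
= -5·196 + 3·9 + 14·-8.4 = -1070.6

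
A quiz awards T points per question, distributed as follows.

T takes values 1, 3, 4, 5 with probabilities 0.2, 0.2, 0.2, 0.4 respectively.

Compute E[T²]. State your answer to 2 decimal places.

15.20

E[T²] = (1)²(0.2) + (3)²(0.2) + (4)²(0.2) + (5)²(0.4) = 15.2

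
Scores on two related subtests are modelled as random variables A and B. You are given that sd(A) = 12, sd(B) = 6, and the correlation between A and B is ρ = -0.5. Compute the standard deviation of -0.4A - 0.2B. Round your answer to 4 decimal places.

4.3267

var(A) = (12)² = 144;  var(B) = (6)² = 36
Cov(A,B) = ρ·sd(A)·sd(B) = -0.5·12·6 = -36
var(-0.4A - 0.2B) = (-0.4)²·var(A) + (-0.2)²·var(B) + 2·(-0.4)·(-0.2)·Cov(A,B)
= 0.16·144 + 0.04·36 + 0.16·-36 = 18.72
sd(-0.4A - 0.2B) = √18.72 ≈ 4.3267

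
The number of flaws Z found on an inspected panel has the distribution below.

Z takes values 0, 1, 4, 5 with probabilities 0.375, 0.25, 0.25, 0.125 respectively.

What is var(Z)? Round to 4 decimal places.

E[Z] = (0)(0.375) + (1)(0.25) + (4)(0.25) + (5)(0.125) = 1.875
E[Z²] = (0)²(0.375) + (1)²(0.25) + (4)²(0.25) + (5)²(0.125) = 7.375
var(Z) = E[Z²] − (E[Z])² = 7.375 − (1.875)² = 3.859375

3.8594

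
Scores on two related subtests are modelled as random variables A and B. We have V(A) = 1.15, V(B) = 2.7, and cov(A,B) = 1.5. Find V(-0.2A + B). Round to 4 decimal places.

2.1460

V(-0.2A + B) = (-0.2)²·V(A) + (1)²·V(B) + 2·(-0.2)·(1)·cov(A,B)
= 0.04·1.15 + 1·2.7 + -0.4·1.5 = 2.146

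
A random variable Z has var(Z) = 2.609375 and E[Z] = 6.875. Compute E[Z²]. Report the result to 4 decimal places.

E[Z²] = var(Z) + (E[Z])² = 2.609375 + (6.875)² = 49.875

49.8750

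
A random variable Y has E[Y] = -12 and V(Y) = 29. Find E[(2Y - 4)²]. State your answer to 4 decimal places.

900.0000

E[2Y - 4] = 2·-12 − 4 = -28
V(2Y - 4) = (2)²·29 = 116
E[(2Y - 4)²] = V((2Y - 4)) + (E[(2Y - 4)])² = 116 + (-28)² = 900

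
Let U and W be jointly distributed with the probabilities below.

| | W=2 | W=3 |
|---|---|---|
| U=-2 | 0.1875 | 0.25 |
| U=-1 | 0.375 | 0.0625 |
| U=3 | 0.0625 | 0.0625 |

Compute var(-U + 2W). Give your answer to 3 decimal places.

E[U] = -0.9375,  E[W] = 2.375,  E[UW] = -2.25
var(U) = 3.3125 − (-0.9375)² = 2.43359375;  var(W) = 5.875 − (2.375)² = 0.234375
cov(U,W) = -2.25 − (-0.9375)(2.375) = -0.0234375
var(-U + 2W) = (-1)²·2.43359375 + (2)²·0.234375 + 2·(-1)·(2)·-0.0234375 = 3.46484375

3.465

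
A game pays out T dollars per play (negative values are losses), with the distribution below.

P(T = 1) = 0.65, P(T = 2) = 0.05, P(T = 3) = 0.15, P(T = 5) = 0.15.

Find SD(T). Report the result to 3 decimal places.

E[T] = (1)(0.65) + (2)(0.05) + (3)(0.15) + (5)(0.15) = 1.95
E[T²] = (1)²(0.65) + (2)²(0.05) + (3)²(0.15) + (5)²(0.15) = 5.95
V(T) = E[T²] − (E[T])² = 5.95 − (1.95)² = 2.1475
SD(T) = √2.1475 ≈ 1.465

1.465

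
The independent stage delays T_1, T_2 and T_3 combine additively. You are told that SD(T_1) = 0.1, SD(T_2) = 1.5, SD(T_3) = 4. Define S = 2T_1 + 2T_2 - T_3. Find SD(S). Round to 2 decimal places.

5.00

V(T_1) = 0.01, V(T_2) = 2.25, V(T_3) = 16
By independence, V(S) = (2)²V(T_1) + (2)²V(T_2) + (-1)²V(T_3)
= (2)²·0.01 + (2)²·2.25 + (-1)²·16 = 25.04
SD(S) = √25.04 ≈ 5.00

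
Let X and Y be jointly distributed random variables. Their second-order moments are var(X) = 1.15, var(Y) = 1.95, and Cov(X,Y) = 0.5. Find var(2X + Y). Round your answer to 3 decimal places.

var(2X + Y) = (2)²·var(X) + (1)²·var(Y) + 2·(2)·(1)·Cov(X,Y)
= 4·1.15 + 1·1.95 + 4·0.5 = 8.55

8.550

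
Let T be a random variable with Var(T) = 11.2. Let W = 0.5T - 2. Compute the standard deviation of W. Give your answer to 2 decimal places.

1.67

Var(0.5T - 2) = (0.5)²·11.2 = 2.8
σ(W) = √2.8 ≈ 1.67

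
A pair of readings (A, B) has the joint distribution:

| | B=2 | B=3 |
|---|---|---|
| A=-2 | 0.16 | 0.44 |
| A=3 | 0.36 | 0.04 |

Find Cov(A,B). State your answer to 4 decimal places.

E[A] = 0,  E[B] = 2.48
E[AB] = -0.76
Cov(A,B) = E[AB] − E[A]E[B] = -0.76 − (0)(2.48) = -0.76

-0.7600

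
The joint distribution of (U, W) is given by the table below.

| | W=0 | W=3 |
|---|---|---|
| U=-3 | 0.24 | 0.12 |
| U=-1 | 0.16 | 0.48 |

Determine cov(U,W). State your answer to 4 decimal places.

E[U] = -1.72,  E[W] = 1.8
E[UW] = -2.52
cov(U,W) = E[UW] − E[U]E[W] = -2.52 − (-1.72)(1.8) = 0.576

0.5760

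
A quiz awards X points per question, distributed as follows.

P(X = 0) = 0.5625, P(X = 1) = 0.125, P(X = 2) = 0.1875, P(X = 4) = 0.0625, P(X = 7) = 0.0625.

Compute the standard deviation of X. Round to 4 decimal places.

E[X] = (0)(0.5625) + (1)(0.125) + (2)(0.1875) + (4)(0.0625) + (7)(0.0625) = 1.1875
E[X²] = (0)²(0.5625) + (1)²(0.125) + (2)²(0.1875) + (4)²(0.0625) + (7)²(0.0625) = 4.9375
V(X) = E[X²] − (E[X])² = 4.9375 − (1.1875)² = 3.52734375
SD(X) = √3.52734375 ≈ 1.8781

1.8781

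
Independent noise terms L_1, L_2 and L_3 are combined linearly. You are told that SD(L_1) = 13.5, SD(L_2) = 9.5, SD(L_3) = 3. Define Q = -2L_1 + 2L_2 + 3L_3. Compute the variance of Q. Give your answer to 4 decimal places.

1171.0000

Var(L_1) = 182.25, Var(L_2) = 90.25, Var(L_3) = 9
By independence, Var(Q) = (-2)²Var(L_1) + (2)²Var(L_2) + (3)²Var(L_3)
= (-2)²·182.25 + (2)²·90.25 + (3)²·9 = 1171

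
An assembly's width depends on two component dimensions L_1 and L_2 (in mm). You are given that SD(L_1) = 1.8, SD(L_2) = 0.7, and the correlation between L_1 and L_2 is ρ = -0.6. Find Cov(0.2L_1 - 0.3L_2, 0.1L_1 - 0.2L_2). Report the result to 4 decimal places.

var(L_1) = (1.8)² = 3.24;  var(L_2) = (0.7)² = 0.49
Cov(L_1,L_2) = ρ·SD(L_1)·SD(L_2) = -0.6·1.8·0.7 = -0.756
Cov(0.2L_1 - 0.3L_2, 0.1L_1 - 0.2L_2) = (0.2)(0.1)var(L_1) + (-0.3)(-0.2)var(L_2) + [(0.2)(-0.2) + (-0.3)(0.1)]Cov(L_1,L_2)
= 0.02·3.24 + 0.06·0.49 + -0.07·-0.756 = 0.14712

0.1471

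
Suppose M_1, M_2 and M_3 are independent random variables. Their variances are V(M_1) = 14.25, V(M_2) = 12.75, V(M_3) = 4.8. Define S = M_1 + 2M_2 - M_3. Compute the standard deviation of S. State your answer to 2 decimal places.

By independence, V(S) = (1)²V(M_1) + (2)²V(M_2) + (-1)²V(M_3)
= (1)²·14.25 + (2)²·12.75 + (-1)²·4.8 = 70.05
SD(S) = √70.05 ≈ 8.37

8.37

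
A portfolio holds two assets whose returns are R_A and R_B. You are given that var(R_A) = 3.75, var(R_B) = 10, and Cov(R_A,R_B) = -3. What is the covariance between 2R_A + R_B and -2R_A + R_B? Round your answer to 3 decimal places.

-5.000

Cov(2R_A + R_B, -2R_A + R_B) = (2)(-2)var(R_A) + (1)(1)var(R_B) + [(2)(1) + (1)(-2)]Cov(R_A,R_B)
= -4·3.75 + 1·10 + 0·-3 = -5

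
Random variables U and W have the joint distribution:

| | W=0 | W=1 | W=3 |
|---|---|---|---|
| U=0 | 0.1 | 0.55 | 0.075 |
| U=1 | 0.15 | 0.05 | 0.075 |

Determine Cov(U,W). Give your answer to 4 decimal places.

E[U] = 0.275,  E[W] = 1.05
E[UW] = 0.275
Cov(U,W) = E[UW] − E[U]E[W] = 0.275 − (0.275)(1.05) = -0.01375

-0.0138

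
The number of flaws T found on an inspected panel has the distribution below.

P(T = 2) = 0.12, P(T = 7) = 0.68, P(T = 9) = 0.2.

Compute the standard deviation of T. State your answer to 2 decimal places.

E[T] = (2)(0.12) + (7)(0.68) + (9)(0.2) = 6.8
E[T²] = (2)²(0.12) + (7)²(0.68) + (9)²(0.2) = 50
var(T) = E[T²] − (E[T])² = 50 − (6.8)² = 3.76
σ(T) = √3.76 ≈ 1.94

1.94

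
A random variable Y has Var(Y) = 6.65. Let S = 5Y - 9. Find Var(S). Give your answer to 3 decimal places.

166.250

Var(5Y - 9) = (5)²·Var(Y) = 25·6.65 = 166.25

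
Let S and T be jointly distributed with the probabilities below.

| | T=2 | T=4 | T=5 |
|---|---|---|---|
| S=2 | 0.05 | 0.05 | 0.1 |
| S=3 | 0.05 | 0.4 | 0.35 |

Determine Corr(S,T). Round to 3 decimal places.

E[S] = 2.8,  E[T] = 4.25
E[ST] = 11.95
cov(S,T) = E[ST] − E[S]E[T] = 11.95 − (2.8)(4.25) = 0.05
V(S) = 0.16,  V(T) = 0.7875
ρ = 0.05 / √(0.16·0.7875) ≈ 0.141

0.141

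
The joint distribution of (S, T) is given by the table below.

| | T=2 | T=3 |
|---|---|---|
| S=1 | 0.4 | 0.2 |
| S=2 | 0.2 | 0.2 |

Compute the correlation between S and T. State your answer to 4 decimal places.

E[S] = 1.4,  E[T] = 2.4
E[ST] = 3.4
Cov(S,T) = E[ST] − E[S]E[T] = 3.4 − (1.4)(2.4) = 0.04
Var(S) = 0.24,  Var(T) = 0.24
ρ = 0.04 / √(0.24·0.24) ≈ 0.1667

0.1667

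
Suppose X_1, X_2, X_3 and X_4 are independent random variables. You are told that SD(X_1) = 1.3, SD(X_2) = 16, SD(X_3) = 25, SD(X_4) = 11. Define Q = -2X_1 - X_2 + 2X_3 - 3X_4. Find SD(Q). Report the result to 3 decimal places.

V(X_1) = 1.69, V(X_2) = 256, V(X_3) = 625, V(X_4) = 121
By independence, V(Q) = (-2)²V(X_1) + (-1)²V(X_2) + (2)²V(X_3) + (-3)²V(X_4)
= (-2)²·1.69 + (-1)²·256 + (2)²·625 + (-3)²·121 = 3851.76
SD(Q) = √3851.76 ≈ 62.063

62.063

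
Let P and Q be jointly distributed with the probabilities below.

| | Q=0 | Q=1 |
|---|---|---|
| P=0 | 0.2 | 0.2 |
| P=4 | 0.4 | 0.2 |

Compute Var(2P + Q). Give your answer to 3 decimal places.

14.960

E[P] = 2.4,  E[Q] = 0.4,  E[PQ] = 0.8
Var(P) = 9.6 − (2.4)² = 3.84;  Var(Q) = 0.4 − (0.4)² = 0.24
Cov(P,Q) = 0.8 − (2.4)(0.4) = -0.16
Var(2P + Q) = (2)²·3.84 + (1)²·0.24 + 2·(2)·(1)·-0.16 = 14.96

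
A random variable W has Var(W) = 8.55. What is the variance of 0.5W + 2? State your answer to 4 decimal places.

Var(0.5W + 2) = (0.5)²·Var(W) = 0.25·8.55 = 2.1375

2.1375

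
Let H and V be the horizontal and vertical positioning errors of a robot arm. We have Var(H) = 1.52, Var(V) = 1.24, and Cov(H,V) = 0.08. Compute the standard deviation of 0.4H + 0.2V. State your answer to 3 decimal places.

Var(0.4H + 0.2V) = (0.4)²·Var(H) + (0.2)²·Var(V) + 2·(0.4)·(0.2)·Cov(H,V)
= 0.16·1.52 + 0.04·1.24 + 0.16·0.08 = 0.3056
SD(0.4H + 0.2V) = √0.3056 ≈ 0.553

0.553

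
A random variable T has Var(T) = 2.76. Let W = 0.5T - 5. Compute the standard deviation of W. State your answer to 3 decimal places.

0.831

Var(0.5T - 5) = (0.5)²·2.76 = 0.69
SD(W) = √0.69 ≈ 0.831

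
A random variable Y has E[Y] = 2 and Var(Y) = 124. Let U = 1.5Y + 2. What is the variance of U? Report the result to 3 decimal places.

279.000

Var(1.5Y + 2) = (1.5)²·Var(Y) = 2.25·124 = 279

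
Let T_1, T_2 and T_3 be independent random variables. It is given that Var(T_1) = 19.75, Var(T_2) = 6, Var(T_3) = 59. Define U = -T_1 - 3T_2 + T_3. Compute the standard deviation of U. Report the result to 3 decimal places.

11.522

By independence, Var(U) = (-1)²Var(T_1) + (-3)²Var(T_2) + (1)²Var(T_3)
= (-1)²·19.75 + (-3)²·6 + (1)²·59 = 132.75
sd(U) = √132.75 ≈ 11.522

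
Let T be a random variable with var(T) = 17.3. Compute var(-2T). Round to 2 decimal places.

var(-2T) = (-2)²·var(T) = 4·17.3 = 69.2

69.20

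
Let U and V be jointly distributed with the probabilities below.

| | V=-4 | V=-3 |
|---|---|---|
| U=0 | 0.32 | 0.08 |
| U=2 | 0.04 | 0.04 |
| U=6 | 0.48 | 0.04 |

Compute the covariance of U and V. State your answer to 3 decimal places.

E[U] = 3.28,  E[V] = -3.84
E[UV] = -12.8
Cov(U,V) = E[UV] − E[U]E[V] = -12.8 − (3.28)(-3.84) = -0.2048

-0.205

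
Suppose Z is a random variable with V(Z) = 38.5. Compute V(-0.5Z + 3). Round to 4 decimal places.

V(-0.5Z + 3) = (-0.5)²·V(Z) = 0.25·38.5 = 9.625

9.6250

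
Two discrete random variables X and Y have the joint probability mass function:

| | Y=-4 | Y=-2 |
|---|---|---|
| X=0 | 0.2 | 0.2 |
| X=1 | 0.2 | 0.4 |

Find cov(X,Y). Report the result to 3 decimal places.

0.080

E[X] = 0.6,  E[Y] = -2.8
E[XY] = -1.6
cov(X,Y) = E[XY] − E[X]E[Y] = -1.6 − (0.6)(-2.8) = 0.08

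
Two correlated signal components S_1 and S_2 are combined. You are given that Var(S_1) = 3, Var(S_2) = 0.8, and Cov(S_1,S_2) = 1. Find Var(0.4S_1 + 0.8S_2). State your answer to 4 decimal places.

Var(0.4S_1 + 0.8S_2) = (0.4)²·Var(S_1) + (0.8)²·Var(S_2) + 2·(0.4)·(0.8)·Cov(S_1,S_2)
= 0.16·3 + 0.64·0.8 + 0.64·1 = 1.632

1.6320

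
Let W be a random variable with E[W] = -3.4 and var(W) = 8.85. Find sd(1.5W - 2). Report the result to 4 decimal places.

var(1.5W - 2) = (1.5)²·8.85 = 19.9125
sd(1.5W - 2) = √19.9125 ≈ 4.4623

4.4623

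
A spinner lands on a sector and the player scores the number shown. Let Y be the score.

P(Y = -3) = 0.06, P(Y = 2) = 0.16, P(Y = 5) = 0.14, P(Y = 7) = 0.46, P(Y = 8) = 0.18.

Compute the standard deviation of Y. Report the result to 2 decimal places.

E[Y] = (-3)(0.06) + (2)(0.16) + (5)(0.14) + (7)(0.46) + (8)(0.18) = 5.5
E[Y²] = (-3)²(0.06) + (2)²(0.16) + (5)²(0.14) + (7)²(0.46) + (8)²(0.18) = 38.74
Var(Y) = E[Y²] − (E[Y])² = 38.74 − (5.5)² = 8.49
SD(Y) = √8.49 ≈ 2.91

2.91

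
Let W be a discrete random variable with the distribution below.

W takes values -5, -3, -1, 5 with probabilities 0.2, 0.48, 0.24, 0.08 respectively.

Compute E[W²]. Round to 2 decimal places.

11.56

E[W²] = (-5)²(0.2) + (-3)²(0.48) + (-1)²(0.24) + (5)²(0.08) = 11.56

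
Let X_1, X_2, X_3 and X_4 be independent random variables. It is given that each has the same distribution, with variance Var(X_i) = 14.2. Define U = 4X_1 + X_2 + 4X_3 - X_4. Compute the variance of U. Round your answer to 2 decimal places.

By independence, Var(U) = (4)²Var(X_1) + (1)²Var(X_2) + (4)²Var(X_3) + (-1)²Var(X_4)
= (4)²·14.2 + (1)²·14.2 + (4)²·14.2 + (-1)²·14.2 = 482.8

482.80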